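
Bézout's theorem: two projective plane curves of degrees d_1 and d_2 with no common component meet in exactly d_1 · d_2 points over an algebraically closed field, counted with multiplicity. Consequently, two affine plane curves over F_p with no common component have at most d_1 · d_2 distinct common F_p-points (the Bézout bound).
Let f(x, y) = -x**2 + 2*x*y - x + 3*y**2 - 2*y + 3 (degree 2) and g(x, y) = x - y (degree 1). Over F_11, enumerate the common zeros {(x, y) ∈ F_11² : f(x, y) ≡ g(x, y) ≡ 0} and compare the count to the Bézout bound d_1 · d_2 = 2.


Common zeros: {(4, 4), (5, 5)}; count = 2; Bézout bound = 2.

deg(f) = 2, deg(g) = 1, so Bézout bound = 2.
Scan x ∈ F_11. For each x, list the y ∈ F_11 with f(x, y) ≡ 0 and those with g(x, y) ≡ 0 (mod 11); the common zeros in that column are the intersection.
  x = 0: f ≡ 0 at y ∈ {2, 6}; g ≡ 0 at y ∈ {0}; common: ∅.
  x = 1: f ≡ 0 at y ∈ ∅; g ≡ 0 at y ∈ {1}; common: ∅.
  x = 2: f ≡ 0 at y ∈ ∅; g ≡ 0 at y ∈ {2}; common: ∅.
  x = 3: f ≡ 0 at y ∈ {2, 4}; g ≡ 0 at y ∈ {3}; common: ∅.
  x = 4: f ≡ 0 at y ∈ {4, 5}; g ≡ 0 at y ∈ {4}; common: {4}.
  x = 5: f ≡ 0 at y ∈ {5, 7}; g ≡ 0 at y ∈ {5}; common: {5}.
  x = 6: f ≡ 0 at y ∈ ∅; g ≡ 0 at y ∈ {6}; common: ∅.
  x = 7: f ≡ 0 at y ∈ ∅; g ≡ 0 at y ∈ {7}; common: ∅.
  x = 8: f ≡ 0 at y ∈ {3, 7}; g ≡ 0 at y ∈ {8}; common: ∅.
  x = 9: f ≡ 0 at y ∈ ∅; g ≡ 0 at y ∈ {9}; common: ∅.
  x = 10: f ≡ 0 at y ∈ ∅; g ≡ 0 at y ∈ {10}; common: ∅.
Collecting: common zeros = {(4, 4), (5, 5)}, so the count is 2.
Comparison with the Bézout bound: 2 ≤ 2 = deg(f)·deg(g), as expected for curves with no common component (the bound is attained).


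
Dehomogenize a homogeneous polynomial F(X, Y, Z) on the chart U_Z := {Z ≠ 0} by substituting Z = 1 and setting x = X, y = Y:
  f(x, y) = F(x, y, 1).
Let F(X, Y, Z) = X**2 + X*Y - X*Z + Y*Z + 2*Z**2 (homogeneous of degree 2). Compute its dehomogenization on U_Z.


f(x, y) = x**2 + x*y - x + y + 2

On U_Z we set Z = 1. Each monomial c·X^i·Y^j·Z^k in F becomes c·x^i·y^j·1^k = c·x^i·y^j.
Substituting Z = 1: F(X, Y, 1) = x**2 + x*y - x + y + 2.
Note: deg(f) ≤ deg(F) = 2; strict inequality happens when F is divisible by Z (lost terms).


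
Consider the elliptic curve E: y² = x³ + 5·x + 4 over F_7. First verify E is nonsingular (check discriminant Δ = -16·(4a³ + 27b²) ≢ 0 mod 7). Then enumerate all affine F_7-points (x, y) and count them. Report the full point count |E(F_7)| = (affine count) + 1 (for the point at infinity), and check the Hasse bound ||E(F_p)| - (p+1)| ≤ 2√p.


Affine points = {(0, 2), (0, 5), (2, 1), (2, 6), (3, 2), (3, 5), (4, 2), (4, 5), (5, 0)}; affine count = 9; |E(F_7)| = 10.

Discriminant check: Δ ∝ 4a³ + 27b² = 4·5³ + 27·4² = 4·125 + 27·16 ≡ 1 (mod 7). Nonzero ⇒ E is nonsingular.
For each x ∈ F_7, compute rhs = x³ + 5·x + 4 mod 7, then count y ∈ F_7 with y² ≡ rhs.
  x = 0: rhs = 4, matching y values: 2, 5 (2 points).
  x = 1: rhs = 3, matching y values: none (0 points).
  x = 2: rhs = 1, matching y values: 1, 6 (2 points).
  x = 3: rhs = 4, matching y values: 2, 5 (2 points).
  x = 4: rhs = 4, matching y values: 2, 5 (2 points).
  x = 5: rhs = 0, matching y values: 0 (1 points).
  x = 6: rhs = 5, matching y values: none (0 points).
Total affine count: 9.
Full point count |E(F_7)| = 9 + 1 = 10.
Hasse bound: |10 − (7+1)| = |2| = 2 ≤ 2√7 ≈ 5.2915 ✓.


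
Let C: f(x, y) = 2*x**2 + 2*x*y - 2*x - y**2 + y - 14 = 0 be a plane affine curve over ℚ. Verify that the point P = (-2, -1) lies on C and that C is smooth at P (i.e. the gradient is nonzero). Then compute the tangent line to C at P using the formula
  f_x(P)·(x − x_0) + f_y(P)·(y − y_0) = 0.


Tangent line at P: -12*x - y - 25 = 0.

Step 1: f(-2, -1) = 0, so P lies on C.
Step 2: partial derivatives
  f_x(x, y) = 4*x + 2*y - 2, f_y(x, y) = 2*x - 2*y + 1.
  f_x(P) = -12, f_y(P) = -1 (gradient nonzero, so P is smooth).
Step 3: tangent line at P: -12·(x − -2) + -1·(y − -1) = 0.
Expanding: -12*x - y - 25 = 0.


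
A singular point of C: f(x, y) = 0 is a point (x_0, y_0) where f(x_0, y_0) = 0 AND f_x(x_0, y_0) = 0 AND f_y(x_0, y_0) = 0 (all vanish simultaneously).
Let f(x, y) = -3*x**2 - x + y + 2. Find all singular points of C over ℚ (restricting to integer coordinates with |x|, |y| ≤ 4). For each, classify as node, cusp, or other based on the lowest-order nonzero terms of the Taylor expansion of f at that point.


No singular points in the scanned grid; C is smooth there.

Compute partial derivatives:
  f_x = -6*x - 1.
  f_y = 1.
f_y = 1 is a nonzero constant, so f_y never vanishes: no point (x, y) can satisfy f = f_x = f_y = 0. In particular no (x, y) ∈ {−4, ..., 4}² is singular; the curve is smooth.


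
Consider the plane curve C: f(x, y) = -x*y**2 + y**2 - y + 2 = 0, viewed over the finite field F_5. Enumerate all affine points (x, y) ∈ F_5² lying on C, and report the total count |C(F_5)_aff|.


Affine F_5-points: {(1, 2), (2, 1), (2, 3), (4, 4)}; count = 4.

For each of the 25 pairs (x, y) ∈ F_5², evaluate f(x, y) mod 5. Record the zeros.
  x = 0: [0↦2, 1↦2, 2↦4, 3↦3, 4↦4]  zeros at y ∈ ∅
  x = 1: [0↦2, 1↦1, 2↦0, 3↦4, 4↦3]  zeros at y ∈ {2}
  x = 2: [0↦2, 1↦0, 2↦1, 3↦0, 4↦2]  zeros at y ∈ {1, 3}
  x = 3: [0↦2, 1↦4, 2↦2, 3↦1, 4↦1]  zeros at y ∈ ∅
  x = 4: [0↦2, 1↦3, 2↦3, 3↦2, 4↦0]  zeros at y ∈ {4}
Collecting zeros: affine points = {(1, 2), (2, 1), (2, 3), (4, 4)}.
Total count |C(F_5)_aff| = 4.


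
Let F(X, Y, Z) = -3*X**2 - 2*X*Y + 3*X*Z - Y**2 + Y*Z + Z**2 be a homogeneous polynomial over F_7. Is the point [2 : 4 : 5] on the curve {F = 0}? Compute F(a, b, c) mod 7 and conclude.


F(2,4,5) ≡ 3 (mod 7); P is NOT on the curve.

Evaluate F(2, 4, 5) term-by-term (mod 7).
  -3*X**2 ↦ -3·4·1·1 = -12
  -2*X*Y ↦ -2·2·4·1 = -16
  3*X*Z ↦ 3·2·1·5 = 30
  -Y**2 ↦ -1·1·16·1 = -16
  Y*Z ↦ 1·1·4·5 = 20
  Z**2 ↦ 1·1·1·25 = 25
Sum: F(2, 4, 5) = (-12) + (-16) + (30) + (-16) + (20) + (25) = 31.
Reducing mod 7: 31 ≡ 3 (mod 7).
Since F(a, b, c) ≡ 3 ≠ 0 (mod 7), P does NOT lie on the curve.


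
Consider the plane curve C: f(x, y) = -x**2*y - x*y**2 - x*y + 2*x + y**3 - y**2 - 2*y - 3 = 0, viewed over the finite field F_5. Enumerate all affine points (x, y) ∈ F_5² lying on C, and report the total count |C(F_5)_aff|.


Affine F_5-points: {(0, 1), (1, 4), (2, 4), (4, 0)}; count = 4.

For each of the 25 pairs (x, y) ∈ F_5², evaluate f(x, y) mod 5. Record the zeros.
  x = 0: [0↦2, 1↦0, 2↦2, 3↦4, 4↦2]  zeros at y ∈ {1}
  x = 1: [0↦4, 1↦4, 2↦1, 3↦1, 4↦0]  zeros at y ∈ {4}
  x = 2: [0↦1, 1↦1, 2↦1, 3↦2, 4↦0]  zeros at y ∈ {4}
  x = 3: [0↦3, 1↦1, 2↦2, 3↦2, 4↦2]  zeros at y ∈ ∅
  x = 4: [0↦0, 1↦4, 2↦4, 3↦1, 4↦1]  zeros at y ∈ {0}
Collecting zeros: affine points = {(0, 1), (1, 4), (2, 4), (4, 0)}.
Total count |C(F_5)_aff| = 4.


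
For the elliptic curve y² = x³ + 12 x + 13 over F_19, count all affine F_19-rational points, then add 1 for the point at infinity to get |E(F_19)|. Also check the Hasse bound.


Affine points = {(1, 8), (1, 11), (2, 8), (2, 11), (3, 0), (4, 7), (4, 12), (6, 4), (6, 15), (12, 2), (12, 17), (16, 8), (16, 11), (17, 0), (18, 0)}; affine count = 15; |E(F_19)| = 16.

Discriminant check: Δ ∝ 4a³ + 27b² = 4·12³ + 27·13² = 4·1728 + 27·169 ≡ 18 (mod 19). Nonzero ⇒ E is nonsingular.
For each x ∈ F_19, compute rhs = x³ + 12·x + 13 mod 19, then count y ∈ F_19 with y² ≡ rhs.
  x = 0: rhs = 13, matching y values: none (0 points).
  x = 1: rhs = 7, matching y values: 8, 11 (2 points).
  x = 2: rhs = 7, matching y values: 8, 11 (2 points).
  x = 3: rhs = 0, matching y values: 0 (1 points).
  x = 4: rhs = 11, matching y values: 7, 12 (2 points).
  x = 5: rhs = 8, matching y values: none (0 points).
  x = 6: rhs = 16, matching y values: 4, 15 (2 points).
  x = 7: rhs = 3, matching y values: none (0 points).
  x = 8: rhs = 13, matching y values: none (0 points).
  x = 9: rhs = 14, matching y values: none (0 points).
  x = 10: rhs = 12, matching y values: none (0 points).
  x = 11: rhs = 13, matching y values: none (0 points).
  x = 12: rhs = 4, matching y values: 2, 17 (2 points).
  x = 13: rhs = 10, matching y values: none (0 points).
  x = 14: rhs = 18, matching y values: none (0 points).
  x = 15: rhs = 15, matching y values: none (0 points).
  x = 16: rhs = 7, matching y values: 8, 11 (2 points).
  x = 17: rhs = 0, matching y values: 0 (1 points).
  x = 18: rhs = 0, matching y values: 0 (1 points).
Total affine count: 15.
Full point count |E(F_19)| = 15 + 1 = 16.
Hasse bound: |16 − (19+1)| = |-4| = 4 ≤ 2√19 ≈ 8.7178 ✓.


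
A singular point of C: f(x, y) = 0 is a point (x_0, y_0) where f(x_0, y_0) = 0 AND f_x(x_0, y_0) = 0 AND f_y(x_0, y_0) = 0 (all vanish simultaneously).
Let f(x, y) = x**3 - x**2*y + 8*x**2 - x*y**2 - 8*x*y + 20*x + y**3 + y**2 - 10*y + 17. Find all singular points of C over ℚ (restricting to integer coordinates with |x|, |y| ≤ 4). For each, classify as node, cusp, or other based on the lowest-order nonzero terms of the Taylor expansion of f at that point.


Singular points: {(-3, -1)}; classification: cusp.

Compute partial derivatives:
  f_x = 3*x**2 - 2*x*y + 16*x - y**2 - 8*y + 20.
  f_y = -x**2 - 2*x*y - 8*x + 3*y**2 + 2*y - 10.
Scan x_0 ∈ {−4, ..., 4}. For each x_0, f_y(x_0, y) is a polynomial in y; find its integer roots y ∈ {−4, ..., 4}, then test f_x and f at those candidates.
  x = -4: f_y(-4, y) = 3*y**2 + 10*y + 6; no integer root y with |y| ≤ 4.
  x = -3: f_y(-3, y) = 3*y**2 + 8*y + 5; vanishes at y ∈ {-1}. (-3, -1): f_x = 0, f = 0 — SINGULAR.
  x = -2: f_y(-2, y) = 3*y**2 + 6*y + 2; no integer root y with |y| ≤ 4.
  x = -1: f_y(-1, y) = 3*y**2 + 4*y - 3; no integer root y with |y| ≤ 4.
  x = 0: f_y(0, y) = 3*y**2 + 2*y - 10; no integer root y with |y| ≤ 4.
  x = 1: f_y(1, y) = 3*y**2 - 19; no integer root y with |y| ≤ 4.
  x = 2: f_y(2, y) = 3*y**2 - 2*y - 30; no integer root y with |y| ≤ 4.
  x = 3: f_y(3, y) = 3*y**2 - 4*y - 43; no integer root y with |y| ≤ 4.
  x = 4: f_y(4, y) = 3*y**2 - 6*y - 58; no integer root y with |y| ≤ 4.
Only singular point on the grid: (-3, -1).
Classify: substitute x = -3 + u, y = -1 + v and expand: f = u**3 - u**2*v - u*v**2 + v**3 + v**2.
No constant or linear terms (consistent with a singular point). Quadratic part: v**2. Cubic part: u**3 - u**2*v - u*v**2 + v**3.
The quadratic part v**2 is a perfect square, so there is a single (double) tangent line v = 0, i.e. y = -1. Restricting the cubic part to that line (v = 0) leaves u**3 ≠ 0, so f is not divisible by v and the branch is v² ≈ -u**3 to lowest order — this is a cusp.
Classification: cusp.


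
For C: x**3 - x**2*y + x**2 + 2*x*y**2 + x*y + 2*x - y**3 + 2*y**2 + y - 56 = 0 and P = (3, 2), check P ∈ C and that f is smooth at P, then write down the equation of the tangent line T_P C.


Tangent line at P: 33*x + 15*y - 129 = 0.

Step 1: f(3, 2) = 0, so P lies on C.
Step 2: partial derivatives
  f_x(x, y) = 3*x**2 - 2*x*y + 2*x + 2*y**2 + y + 2, f_y(x, y) = -x**2 + 4*x*y + x - 3*y**2 + 4*y + 1.
  f_x(P) = 33, f_y(P) = 15 (gradient nonzero, so P is smooth).
Step 3: tangent line at P: 33·(x − 3) + 15·(y − 2) = 0.
Expanding: 33*x + 15*y - 129 = 0.


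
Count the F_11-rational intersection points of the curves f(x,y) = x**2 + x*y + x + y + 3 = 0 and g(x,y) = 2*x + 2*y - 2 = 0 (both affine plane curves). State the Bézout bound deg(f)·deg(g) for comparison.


Common zeros: {(7, 5)}; count = 1; Bézout bound = 2.

deg(f) = 2, deg(g) = 1, so Bézout bound = 2.
Scan x ∈ F_11. For each x, list the y ∈ F_11 with f(x, y) ≡ 0 and those with g(x, y) ≡ 0 (mod 11); the common zeros in that column are the intersection.
  x = 0: f ≡ 0 at y ∈ {8}; g ≡ 0 at y ∈ {1}; common: ∅.
  x = 1: f ≡ 0 at y ∈ {3}; g ≡ 0 at y ∈ {0}; common: ∅.
  x = 2: f ≡ 0 at y ∈ {8}; g ≡ 0 at y ∈ {10}; common: ∅.
  x = 3: f ≡ 0 at y ∈ {10}; g ≡ 0 at y ∈ {9}; common: ∅.
  x = 4: f ≡ 0 at y ∈ {2}; g ≡ 0 at y ∈ {8}; common: ∅.
  x = 5: f ≡ 0 at y ∈ {0}; g ≡ 0 at y ∈ {7}; common: ∅.
  x = 6: f ≡ 0 at y ∈ {3}; g ≡ 0 at y ∈ {6}; common: ∅.
  x = 7: f ≡ 0 at y ∈ {5}; g ≡ 0 at y ∈ {5}; common: {5}.
  x = 8: f ≡ 0 at y ∈ {10}; g ≡ 0 at y ∈ {4}; common: ∅.
  x = 9: f ≡ 0 at y ∈ {5}; g ≡ 0 at y ∈ {3}; common: ∅.
  x = 10: f ≡ 0 at y ∈ ∅; g ≡ 0 at y ∈ {2}; common: ∅.
Collecting: common zeros = {(7, 5)}, so the count is 1.
Comparison with the Bézout bound: 1 ≤ 2 = deg(f)·deg(g), as expected for curves with no common component (the affine F_11-count falls short of the bound because intersections may lie at infinity, over extension fields, or carry multiplicity).


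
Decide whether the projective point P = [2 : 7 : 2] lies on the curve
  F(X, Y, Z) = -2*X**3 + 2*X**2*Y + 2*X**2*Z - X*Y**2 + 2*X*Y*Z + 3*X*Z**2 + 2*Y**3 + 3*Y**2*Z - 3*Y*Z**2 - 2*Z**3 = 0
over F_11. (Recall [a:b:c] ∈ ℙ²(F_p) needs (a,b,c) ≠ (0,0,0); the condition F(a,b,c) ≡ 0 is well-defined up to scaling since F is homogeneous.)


F(2,7,2) ≡ 5 (mod 11); P is NOT on the curve.

Evaluate F(2, 7, 2) term-by-term (mod 11).
  -2*X**3 ↦ -2·8·1·1 = -16
  2*X**2*Y ↦ 2·4·7·1 = 56
  2*X**2*Z ↦ 2·4·1·2 = 16
  -X*Y**2 ↦ -1·2·49·1 = -98
  2*X*Y*Z ↦ 2·2·7·2 = 56
  3*X*Z**2 ↦ 3·2·1·4 = 24
  2*Y**3 ↦ 2·1·343·1 = 686
  3*Y**2*Z ↦ 3·1·49·2 = 294
  -3*Y*Z**2 ↦ -3·1·7·4 = -84
  -2*Z**3 ↦ -2·1·1·8 = -16
Sum: F(2, 7, 2) = (-16) + (56) + (16) + (-98) + (56) + (24) + (686) + (294) + (-84) + (-16) = 918.
Reducing mod 11: 918 ≡ 5 (mod 11).
Since F(a, b, c) ≡ 5 ≠ 0 (mod 11), P does NOT lie on the curve.


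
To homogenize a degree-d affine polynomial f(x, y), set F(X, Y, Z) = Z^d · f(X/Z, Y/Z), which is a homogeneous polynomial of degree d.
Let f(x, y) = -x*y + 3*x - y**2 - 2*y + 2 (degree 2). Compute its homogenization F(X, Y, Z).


F(X, Y, Z) = -X*Y + 3*X*Z - Y**2 - 2*Y*Z + 2*Z**2

deg(f) = 2.
Substitute x = X/Z, y = Y/Z into f, then multiply by Z^2.
  monomial -1·x^1·y^1 ↦ -1·X^1·Y^1·Z^0.
  monomial 3·x^1·y^0 ↦ 3·X^1·Y^0·Z^1.
  monomial -1·x^0·y^2 ↦ -1·X^0·Y^2·Z^0.
  monomial -2·x^0·y^1 ↦ -2·X^0·Y^1·Z^1.
  monomial 2·x^0·y^0 ↦ 2·X^0·Y^0·Z^2.
Collecting: F(X, Y, Z) = -X*Y + 3*X*Z - Y**2 - 2*Y*Z + 2*Z**2.


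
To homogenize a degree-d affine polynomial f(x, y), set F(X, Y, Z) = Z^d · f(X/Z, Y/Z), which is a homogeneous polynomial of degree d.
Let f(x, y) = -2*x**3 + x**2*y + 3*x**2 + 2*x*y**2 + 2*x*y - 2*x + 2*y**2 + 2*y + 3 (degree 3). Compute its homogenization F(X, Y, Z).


F(X, Y, Z) = -2*X**3 + X**2*Y + 3*X**2*Z + 2*X*Y**2 + 2*X*Y*Z - 2*X*Z**2 + 2*Y**2*Z + 2*Y*Z**2 + 3*Z**3

deg(f) = 3.
Substitute x = X/Z, y = Y/Z into f, then multiply by Z^3.
  monomial -2·x^3·y^0 ↦ -2·X^3·Y^0·Z^0.
  monomial 1·x^2·y^1 ↦ 1·X^2·Y^1·Z^0.
  monomial 3·x^2·y^0 ↦ 3·X^2·Y^0·Z^1.
  monomial 2·x^1·y^2 ↦ 2·X^1·Y^2·Z^0.
  monomial 2·x^1·y^1 ↦ 2·X^1·Y^1·Z^1.
  monomial -2·x^1·y^0 ↦ -2·X^1·Y^0·Z^2.
  monomial 2·x^0·y^2 ↦ 2·X^0·Y^2·Z^1.
  monomial 2·x^0·y^1 ↦ 2·X^0·Y^1·Z^2.
  monomial 3·x^0·y^0 ↦ 3·X^0·Y^0·Z^3.
Collecting: F(X, Y, Z) = -2*X**3 + X**2*Y + 3*X**2*Z + 2*X*Y**2 + 2*X*Y*Z - 2*X*Z**2 + 2*Y**2*Z + 2*Y*Z**2 + 3*Z**3.


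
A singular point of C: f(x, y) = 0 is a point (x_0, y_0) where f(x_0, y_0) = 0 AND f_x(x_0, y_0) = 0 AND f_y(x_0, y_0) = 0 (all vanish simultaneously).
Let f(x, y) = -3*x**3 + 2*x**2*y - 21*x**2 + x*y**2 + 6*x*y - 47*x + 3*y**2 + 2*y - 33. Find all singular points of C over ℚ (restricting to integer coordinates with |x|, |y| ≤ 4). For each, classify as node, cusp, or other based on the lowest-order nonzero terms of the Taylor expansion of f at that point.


Singular points: {(-2, 1)}; classification: node.

Compute partial derivatives:
  f_x = -9*x**2 + 4*x*y - 42*x + y**2 + 6*y - 47.
  f_y = 2*x**2 + 2*x*y + 6*x + 6*y + 2.
Scan x_0 ∈ {−4, ..., 4}. For each x_0, f_y(x_0, y) is a polynomial in y; find its integer roots y ∈ {−4, ..., 4}, then test f_x and f at those candidates.
  x = -4: f_y(-4, y) = 10 - 2*y; no integer root y with |y| ≤ 4.
  x = -3: f_y(-3, y) = 2; no integer root y with |y| ≤ 4.
  x = -2: f_y(-2, y) = 2*y - 2; vanishes at y ∈ {1}. (-2, 1): f_x = 0, f = 0 — SINGULAR.
  x = -1: f_y(-1, y) = 4*y - 2; no integer root y with |y| ≤ 4.
  x = 0: f_y(0, y) = 6*y + 2; no integer root y with |y| ≤ 4.
  x = 1: f_y(1, y) = 8*y + 10; no integer root y with |y| ≤ 4.
  x = 2: f_y(2, y) = 10*y + 22; no integer root y with |y| ≤ 4.
  x = 3: f_y(3, y) = 12*y + 38; no integer root y with |y| ≤ 4.
  x = 4: f_y(4, y) = 14*y + 58; no integer root y with |y| ≤ 4.
Only singular point on the grid: (-2, 1).
Classify: substitute x = -2 + u, y = 1 + v and expand: f = -3*u**3 + 2*u**2*v - u**2 + u*v**2 + v**2.
No constant or linear terms (consistent with a singular point). Quadratic part: -u**2 + v**2. Cubic part: -3*u**3 + 2*u**2*v + u*v**2.
The quadratic part v**2 - u**2 = (v − u)(v + u) splits into two distinct linear factors, so there are two distinct tangent lines y − 1 = ±(x − -2) — this is a node (ordinary double point).
Classification: node.


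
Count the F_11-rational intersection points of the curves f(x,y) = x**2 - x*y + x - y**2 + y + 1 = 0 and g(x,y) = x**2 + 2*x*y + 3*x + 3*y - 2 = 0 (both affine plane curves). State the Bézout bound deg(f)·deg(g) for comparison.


Common zeros: {(0, 8)}; count = 1; Bézout bound = 4.

deg(f) = 2, deg(g) = 2, so Bézout bound = 4.
Scan x ∈ F_11. For each x, list the y ∈ F_11 with f(x, y) ≡ 0 and those with g(x, y) ≡ 0 (mod 11); the common zeros in that column are the intersection.
  x = 0: f ≡ 0 at y ∈ {4, 8}; g ≡ 0 at y ∈ {8}; common: {8}.
  x = 1: f ≡ 0 at y ∈ {5, 6}; g ≡ 0 at y ∈ {4}; common: ∅.
  x = 2: f ≡ 0 at y ∈ ∅; g ≡ 0 at y ∈ {2}; common: ∅.
  x = 3: f ≡ 0 at y ∈ {4, 5}; g ≡ 0 at y ∈ {8}; common: ∅.
  x = 4: f ≡ 0 at y ∈ {2, 6}; g ≡ 0 at y ∈ ∅; common: ∅.
  x = 5: f ≡ 0 at y ∈ ∅; g ≡ 0 at y ∈ {3}; common: ∅.
  x = 6: f ≡ 0 at y ∈ ∅; g ≡ 0 at y ∈ {9}; common: ∅.
  x = 7: f ≡ 0 at y ∈ {8}; g ≡ 0 at y ∈ {7}; common: ∅.
  x = 8: f ≡ 0 at y ∈ {2}; g ≡ 0 at y ∈ {3}; common: ∅.
  x = 9: f ≡ 0 at y ∈ ∅; g ≡ 0 at y ∈ {7}; common: ∅.
  x = 10: f ≡ 0 at y ∈ ∅; g ≡ 0 at y ∈ {4}; common: ∅.
Collecting: common zeros = {(0, 8)}, so the count is 1.
Comparison with the Bézout bound: 1 ≤ 4 = deg(f)·deg(g), as expected for curves with no common component (the affine F_11-count falls short of the bound because intersections may lie at infinity, over extension fields, or carry multiplicity).


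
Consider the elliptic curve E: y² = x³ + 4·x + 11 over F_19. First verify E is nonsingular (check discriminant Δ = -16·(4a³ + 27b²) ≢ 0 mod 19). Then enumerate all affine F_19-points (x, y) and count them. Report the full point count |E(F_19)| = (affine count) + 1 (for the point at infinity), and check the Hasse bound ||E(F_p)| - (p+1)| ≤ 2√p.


Affine points = {(0, 7), (0, 12), (1, 4), (1, 15), (5, 2), (5, 17), (6, 2), (6, 17), (8, 2), (8, 17), (9, 4), (9, 15), (10, 5), (10, 14), (12, 1), (12, 18), (15, 8), (15, 11), (18, 5), (18, 14)}; affine count = 20; |E(F_19)| = 21.

Discriminant check: Δ ∝ 4a³ + 27b² = 4·4³ + 27·11² = 4·64 + 27·121 ≡ 8 (mod 19). Nonzero ⇒ E is nonsingular.
For each x ∈ F_19, compute rhs = x³ + 4·x + 11 mod 19, then count y ∈ F_19 with y² ≡ rhs.
  x = 0: rhs = 11, matching y values: 7, 12 (2 points).
  x = 1: rhs = 16, matching y values: 4, 15 (2 points).
  x = 2: rhs = 8, matching y values: none (0 points).
  x = 3: rhs = 12, matching y values: none (0 points).
  x = 4: rhs = 15, matching y values: none (0 points).
  x = 5: rhs = 4, matching y values: 2, 17 (2 points).
  x = 6: rhs = 4, matching y values: 2, 17 (2 points).
  x = 7: rhs = 2, matching y values: none (0 points).
  x = 8: rhs = 4, matching y values: 2, 17 (2 points).
  x = 9: rhs = 16, matching y values: 4, 15 (2 points).
  x = 10: rhs = 6, matching y values: 5, 14 (2 points).
  x = 11: rhs = 18, matching y values: none (0 points).
  x = 12: rhs = 1, matching y values: 1, 18 (2 points).
  x = 13: rhs = 18, matching y values: none (0 points).
  x = 14: rhs = 18, matching y values: none (0 points).
  x = 15: rhs = 7, matching y values: 8, 11 (2 points).
  x = 16: rhs = 10, matching y values: none (0 points).
  x = 17: rhs = 14, matching y values: none (0 points).
  x = 18: rhs = 6, matching y values: 5, 14 (2 points).
Total affine count: 20.
Full point count |E(F_19)| = 20 + 1 = 21.
Hasse bound: |21 − (19+1)| = |1| = 1 ≤ 2√19 ≈ 8.7178 ✓.


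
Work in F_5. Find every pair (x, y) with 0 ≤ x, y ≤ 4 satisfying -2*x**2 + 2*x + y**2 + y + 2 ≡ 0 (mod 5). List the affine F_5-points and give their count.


Affine F_5-points: {(2, 1), (2, 3), (3, 0), (3, 4), (4, 1), (4, 3)}; count = 6.

For each of the 25 pairs (x, y) ∈ F_5², evaluate f(x, y) mod 5. Record the zeros.
  x = 0: [0↦2, 1↦4, 2↦3, 3↦4, 4↦2]  zeros at y ∈ ∅
  x = 1: [0↦2, 1↦4, 2↦3, 3↦4, 4↦2]  zeros at y ∈ ∅
  x = 2: [0↦3, 1↦0, 2↦4, 3↦0, 4↦3]  zeros at y ∈ {1, 3}
  x = 3: [0↦0, 1↦2, 2↦1, 3↦2, 4↦0]  zeros at y ∈ {0, 4}
  x = 4: [0↦3, 1↦0, 2↦4, 3↦0, 4↦3]  zeros at y ∈ {1, 3}
Collecting zeros: affine points = {(2, 1), (2, 3), (3, 0), (3, 4), (4, 1), (4, 3)}.
Total count |C(F_5)_aff| = 6.


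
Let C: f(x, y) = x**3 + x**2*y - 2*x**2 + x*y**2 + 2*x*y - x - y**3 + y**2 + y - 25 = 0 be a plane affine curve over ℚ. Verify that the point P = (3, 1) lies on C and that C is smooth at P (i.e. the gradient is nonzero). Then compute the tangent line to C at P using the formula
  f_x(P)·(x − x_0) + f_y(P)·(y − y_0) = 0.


Tangent line at P: 23*x + 21*y - 90 = 0.

Step 1: f(3, 1) = 0, so P lies on C.
Step 2: partial derivatives
  f_x(x, y) = 3*x**2 + 2*x*y - 4*x + y**2 + 2*y - 1, f_y(x, y) = x**2 + 2*x*y + 2*x - 3*y**2 + 2*y + 1.
  f_x(P) = 23, f_y(P) = 21 (gradient nonzero, so P is smooth).
Step 3: tangent line at P: 23·(x − 3) + 21·(y − 1) = 0.
Expanding: 23*x + 21*y - 90 = 0.


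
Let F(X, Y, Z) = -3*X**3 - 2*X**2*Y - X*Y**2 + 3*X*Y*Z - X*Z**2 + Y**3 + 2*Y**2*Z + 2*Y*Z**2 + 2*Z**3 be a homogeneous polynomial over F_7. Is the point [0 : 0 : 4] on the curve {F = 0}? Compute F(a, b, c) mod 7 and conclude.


F(0,0,4) ≡ 2 (mod 7); P is NOT on the curve.

Evaluate F(0, 0, 4) term-by-term (mod 7).
  -3*X**3 ↦ -3·0·1·1 = 0
  -2*X**2*Y ↦ -2·0·0·1 = 0
  -X*Y**2 ↦ -1·0·0·1 = 0
  3*X*Y*Z ↦ 3·0·0·4 = 0
  -X*Z**2 ↦ -1·0·1·16 = 0
  Y**3 ↦ 1·1·0·1 = 0
  2*Y**2*Z ↦ 2·1·0·4 = 0
  2*Y*Z**2 ↦ 2·1·0·16 = 0
  2*Z**3 ↦ 2·1·1·64 = 128
Sum: F(0, 0, 4) = (0) + (0) + (0) + (0) + (0) + (0) + (0) + (0) + (128) = 128.
Reducing mod 7: 128 ≡ 2 (mod 7).
Since F(a, b, c) ≡ 2 ≠ 0 (mod 7), P does NOT lie on the curve.


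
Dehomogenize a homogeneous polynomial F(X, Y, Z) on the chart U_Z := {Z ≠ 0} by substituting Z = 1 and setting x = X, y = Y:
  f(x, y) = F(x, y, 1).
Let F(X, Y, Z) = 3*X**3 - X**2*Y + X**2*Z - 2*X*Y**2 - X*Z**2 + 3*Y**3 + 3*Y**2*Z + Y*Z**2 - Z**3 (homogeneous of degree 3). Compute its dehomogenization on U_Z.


f(x, y) = 3*x**3 - x**2*y + x**2 - 2*x*y**2 - x + 3*y**3 + 3*y**2 + y - 1

On U_Z we set Z = 1. Each monomial c·X^i·Y^j·Z^k in F becomes c·x^i·y^j·1^k = c·x^i·y^j.
Substituting Z = 1: F(X, Y, 1) = 3*x**3 - x**2*y + x**2 - 2*x*y**2 - x + 3*y**3 + 3*y**2 + y - 1.
Note: deg(f) ≤ deg(F) = 3; strict inequality happens when F is divisible by Z (lost terms).


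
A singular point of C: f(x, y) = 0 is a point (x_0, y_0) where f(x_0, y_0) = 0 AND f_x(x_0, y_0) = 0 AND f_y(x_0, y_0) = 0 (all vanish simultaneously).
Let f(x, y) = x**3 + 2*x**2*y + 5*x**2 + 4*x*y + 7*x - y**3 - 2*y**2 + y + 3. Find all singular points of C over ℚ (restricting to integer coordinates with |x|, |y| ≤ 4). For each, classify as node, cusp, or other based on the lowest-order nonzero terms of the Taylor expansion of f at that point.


Singular points: {(-1, -1)}; classification: cusp.

Compute partial derivatives:
  f_x = 3*x**2 + 4*x*y + 10*x + 4*y + 7.
  f_y = 2*x**2 + 4*x - 3*y**2 - 4*y + 1.
Scan x_0 ∈ {−4, ..., 4}. For each x_0, f_y(x_0, y) is a polynomial in y; find its integer roots y ∈ {−4, ..., 4}, then test f_x and f at those candidates.
  x = -4: f_y(-4, y) = -3*y**2 - 4*y + 17; no integer root y with |y| ≤ 4.
  x = -3: f_y(-3, y) = -3*y**2 - 4*y + 7; vanishes at y ∈ {1}. (-3, 1): f_x = -4 ≠ 0.
  x = -2: f_y(-2, y) = -3*y**2 - 4*y + 1; no integer root y with |y| ≤ 4.
  x = -1: f_y(-1, y) = -3*y**2 - 4*y - 1; vanishes at y ∈ {-1}. (-1, -1): f_x = 0, f = 0 — SINGULAR.
  x = 0: f_y(0, y) = -3*y**2 - 4*y + 1; no integer root y with |y| ≤ 4.
  x = 1: f_y(1, y) = -3*y**2 - 4*y + 7; vanishes at y ∈ {1}. (1, 1): f_x = 28 ≠ 0.
  x = 2: f_y(2, y) = -3*y**2 - 4*y + 17; no integer root y with |y| ≤ 4.
  x = 3: f_y(3, y) = -3*y**2 - 4*y + 31; no integer root y with |y| ≤ 4.
  x = 4: f_y(4, y) = -3*y**2 - 4*y + 49; no integer root y with |y| ≤ 4.
Only singular point on the grid: (-1, -1).
Classify: substitute x = -1 + u, y = -1 + v and expand: f = u**3 + 2*u**2*v - v**3 + v**2.
No constant or linear terms (consistent with a singular point). Quadratic part: v**2. Cubic part: u**3 + 2*u**2*v - v**3.
The quadratic part v**2 is a perfect square, so there is a single (double) tangent line v = 0, i.e. y = -1. Restricting the cubic part to that line (v = 0) leaves u**3 ≠ 0, so f is not divisible by v and the branch is v² ≈ -u**3 to lowest order — this is a cusp.
Classification: cusp.


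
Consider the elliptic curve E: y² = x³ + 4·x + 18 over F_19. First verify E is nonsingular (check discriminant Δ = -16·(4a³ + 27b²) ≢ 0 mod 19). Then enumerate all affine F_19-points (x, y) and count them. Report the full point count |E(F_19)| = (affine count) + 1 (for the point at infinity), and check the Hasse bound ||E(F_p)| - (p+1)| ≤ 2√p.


Affine points = {(1, 2), (1, 17), (3, 0), (5, 7), (5, 12), (6, 7), (6, 12), (7, 3), (7, 16), (8, 7), (8, 12), (9, 2), (9, 17), (11, 5), (11, 14), (13, 5), (13, 14), (14, 5), (14, 14), (16, 6), (16, 13)}; affine count = 21; |E(F_19)| = 22.

Discriminant check: Δ ∝ 4a³ + 27b² = 4·4³ + 27·18² = 4·64 + 27·324 ≡ 17 (mod 19). Nonzero ⇒ E is nonsingular.
For each x ∈ F_19, compute rhs = x³ + 4·x + 18 mod 19, then count y ∈ F_19 with y² ≡ rhs.
  x = 0: rhs = 18, matching y values: none (0 points).
  x = 1: rhs = 4, matching y values: 2, 17 (2 points).
  x = 2: rhs = 15, matching y values: none (0 points).
  x = 3: rhs = 0, matching y values: 0 (1 points).
  x = 4: rhs = 3, matching y values: none (0 points).
  x = 5: rhs = 11, matching y values: 7, 12 (2 points).
  x = 6: rhs = 11, matching y values: 7, 12 (2 points).
  x = 7: rhs = 9, matching y values: 3, 16 (2 points).
  x = 8: rhs = 11, matching y values: 7, 12 (2 points).
  x = 9: rhs = 4, matching y values: 2, 17 (2 points).
  x = 10: rhs = 13, matching y values: none (0 points).
  x = 11: rhs = 6, matching y values: 5, 14 (2 points).
  x = 12: rhs = 8, matching y values: none (0 points).
  x = 13: rhs = 6, matching y values: 5, 14 (2 points).
  x = 14: rhs = 6, matching y values: 5, 14 (2 points).
  x = 15: rhs = 14, matching y values: none (0 points).
  x = 16: rhs = 17, matching y values: 6, 13 (2 points).
  x = 17: rhs = 2, matching y values: none (0 points).
  x = 18: rhs = 13, matching y values: none (0 points).
Total affine count: 21.
Full point count |E(F_19)| = 21 + 1 = 22.
Hasse bound: |22 − (19+1)| = |2| = 2 ≤ 2√19 ≈ 8.7178 ✓.


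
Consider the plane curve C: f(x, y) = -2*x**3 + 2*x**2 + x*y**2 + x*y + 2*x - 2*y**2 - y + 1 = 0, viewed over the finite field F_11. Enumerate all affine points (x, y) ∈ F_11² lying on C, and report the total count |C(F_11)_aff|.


Affine F_11-points: {(0, 6), (0, 10), (1, 5), (1, 6), (2, 3), (4, 5), (4, 10), (6, 9), (7, 5), (7, 7), (8, 9), (8, 10), (9, 4), (9, 9)}; count = 14.

For each of the 121 pairs (x, y) ∈ F_11², evaluate f(x, y) mod 11. Record the zeros.
  x = 0: [0↦1, 1↦9, 2↦2, 3↦2, 4↦9, 5↦1, 6↦0, 7↦6, 8↦8, 9↦6, 10↦0]  zeros at y ∈ {6, 10}
  x = 1: [0↦3, 1↦2, 2↦10, 3↦5, 4↦9, 5↦0, 6↦0, 7↦9, 8↦5, 9↦10, 10↦2]  zeros at y ∈ {5, 6}
  x = 2: [0↦8, 1↦9, 2↦10, 3↦0, 4↦1, 5↦2, 6↦3, 7↦4, 8↦5, 9↦6, 10↦7]  zeros at y ∈ {3}
  x = 3: [0↦4, 1↦7, 2↦1, 3↦8, 4↦6, 5↦6, 6↦8, 7↦1, 8↦7, 9↦4, 10↦3]  zeros at y ∈ ∅
  x = 4: [0↦1, 1↦6, 2↦4, 3↦6, 4↦1, 5↦0, 6↦3, 7↦10, 8↦10, 9↦3, 10↦0]  zeros at y ∈ {5, 10}
  x = 5: [0↦9, 1↦5, 2↦7, 3↦4, 4↦7, 5↦5, 6↦9, 7↦8, 8↦2, 9↦2, 10↦8]  zeros at y ∈ ∅
  x = 6: [0↦5, 1↦3, 2↦9, 3↦1, 4↦1, 5↦9, 6↦3, 7↦5, 8↦4, 9↦0, 10↦4]  zeros at y ∈ {9}
  x = 7: [0↦10, 1↦10, 2↦9, 3↦7, 4↦4, 5↦0, 6↦6, 7↦0, 8↦4, 9↦7, 10↦9]  zeros at y ∈ {5, 7}
  x = 8: [0↦1, 1↦3, 2↦6, 3↦10, 4↦4, 5↦10, 6↦6, 7↦3, 8↦1, 9↦0, 10↦0]  zeros at y ∈ {9, 10}
  x = 9: [0↦10, 1↦3, 2↦10, 3↦9, 4↦0, 5↦5, 6↦2, 7↦2, 8↦5, 9↦0, 10↦9]  zeros at y ∈ {4, 9}
  x = 10: [0↦3, 1↦9, 2↦9, 3↦3, 4↦2, 5↦6, 6↦4, 7↦7, 8↦4, 9↦6, 10↦2]  zeros at y ∈ ∅
Collecting zeros: affine points = {(0, 6), (0, 10), (1, 5), (1, 6), (2, 3), (4, 5), (4, 10), (6, 9), (7, 5), (7, 7), (8, 9), (8, 10), (9, 4), (9, 9)}.
Total count |C(F_11)_aff| = 14.


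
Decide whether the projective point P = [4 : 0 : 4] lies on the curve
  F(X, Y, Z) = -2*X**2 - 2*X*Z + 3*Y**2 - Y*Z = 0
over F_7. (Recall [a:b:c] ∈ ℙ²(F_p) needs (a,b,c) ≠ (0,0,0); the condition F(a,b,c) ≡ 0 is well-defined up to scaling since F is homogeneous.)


F(4,0,4) ≡ 6 (mod 7); P is NOT on the curve.

Evaluate F(4, 0, 4) term-by-term (mod 7).
  -2*X**2 ↦ -2·16·1·1 = -32
  -2*X*Z ↦ -2·4·1·4 = -32
  3*Y**2 ↦ 3·1·0·1 = 0
  -Y*Z ↦ -1·1·0·4 = 0
Sum: F(4, 0, 4) = (-32) + (-32) + (0) + (0) = -64.
Reducing mod 7: -64 ≡ 6 (mod 7).
Since F(a, b, c) ≡ 6 ≠ 0 (mod 7), P does NOT lie on the curve.


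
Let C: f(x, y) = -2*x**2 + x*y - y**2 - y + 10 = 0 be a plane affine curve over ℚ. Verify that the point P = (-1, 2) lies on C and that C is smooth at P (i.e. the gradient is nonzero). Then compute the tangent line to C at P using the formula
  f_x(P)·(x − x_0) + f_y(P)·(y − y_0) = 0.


Tangent line at P: 6*x - 6*y + 18 = 0.

Step 1: f(-1, 2) = 0, so P lies on C.
Step 2: partial derivatives
  f_x(x, y) = -4*x + y, f_y(x, y) = x - 2*y - 1.
  f_x(P) = 6, f_y(P) = -6 (gradient nonzero, so P is smooth).
Step 3: tangent line at P: 6·(x − -1) + -6·(y − 2) = 0.
Expanding: 6*x - 6*y + 18 = 0.


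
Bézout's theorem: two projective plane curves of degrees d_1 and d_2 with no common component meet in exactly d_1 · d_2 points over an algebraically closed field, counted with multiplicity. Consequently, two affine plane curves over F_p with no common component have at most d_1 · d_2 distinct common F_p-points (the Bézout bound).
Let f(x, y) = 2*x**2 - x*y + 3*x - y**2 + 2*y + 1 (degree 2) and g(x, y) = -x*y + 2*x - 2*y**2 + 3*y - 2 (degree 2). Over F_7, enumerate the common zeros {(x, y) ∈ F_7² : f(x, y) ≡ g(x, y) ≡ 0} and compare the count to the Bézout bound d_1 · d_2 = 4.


Common zeros: ∅; count = 0; Bézout bound = 4.

deg(f) = 2, deg(g) = 2, so Bézout bound = 4.
Scan x ∈ F_7. For each x, list the y ∈ F_7 with f(x, y) ≡ 0 and those with g(x, y) ≡ 0 (mod 7); the common zeros in that column are the intersection.
  x = 0: f ≡ 0 at y ∈ {4, 5}; g ≡ 0 at y ∈ {6}; common: ∅.
  x = 1: f ≡ 0 at y ∈ {3, 5}; g ≡ 0 at y ∈ {0, 1}; common: ∅.
  x = 2: f ≡ 0 at y ∈ {1, 6}; g ≡ 0 at y ∈ ∅; common: ∅.
  x = 3: f ≡ 0 at y ∈ {0, 6}; g ≡ 0 at y ∈ {3, 4}; common: ∅.
  x = 4: f ≡ 0 at y ∈ {1, 4}; g ≡ 0 at y ∈ {5}; common: ∅.
  x = 5: f ≡ 0 at y ∈ {2}; g ≡ 0 at y ∈ ∅; common: ∅.
  x = 6: f ≡ 0 at y ∈ {0, 3}; g ≡ 0 at y ∈ ∅; common: ∅.
Collecting: common zeros = ∅, so the count is 0.
Comparison with the Bézout bound: 0 ≤ 4 = deg(f)·deg(g), as expected for curves with no common component (the affine F_7-count falls short of the bound because intersections may lie at infinity, over extension fields, or carry multiplicity).


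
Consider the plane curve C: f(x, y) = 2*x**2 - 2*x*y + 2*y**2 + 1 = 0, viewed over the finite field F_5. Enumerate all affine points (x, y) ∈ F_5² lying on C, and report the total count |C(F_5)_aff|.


Affine F_5-points: {(1, 3), (2, 3), (2, 4), (3, 1), (3, 2), (4, 2)}; count = 6.

For each of the 25 pairs (x, y) ∈ F_5², evaluate f(x, y) mod 5. Record the zeros.
  x = 0: [0↦1, 1↦3, 2↦4, 3↦4, 4↦3]  zeros at y ∈ ∅
  x = 1: [0↦3, 1↦3, 2↦2, 3↦0, 4↦2]  zeros at y ∈ {3}
  x = 2: [0↦4, 1↦2, 2↦4, 3↦0, 4↦0]  zeros at y ∈ {3, 4}
  x = 3: [0↦4, 1↦0, 2↦0, 3↦4, 4↦2]  zeros at y ∈ {1, 2}
  x = 4: [0↦3, 1↦2, 2↦0, 3↦2, 4↦3]  zeros at y ∈ {2}
Collecting zeros: affine points = {(1, 3), (2, 3), (2, 4), (3, 1), (3, 2), (4, 2)}.
Total count |C(F_5)_aff| = 6.


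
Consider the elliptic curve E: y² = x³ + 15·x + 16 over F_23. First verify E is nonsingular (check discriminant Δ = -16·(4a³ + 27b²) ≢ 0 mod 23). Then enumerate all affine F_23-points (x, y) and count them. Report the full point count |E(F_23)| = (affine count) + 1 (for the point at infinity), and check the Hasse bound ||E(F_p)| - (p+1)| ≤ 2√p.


Affine points = {(0, 4), (0, 19), (1, 3), (1, 20), (2, 10), (2, 13), (4, 5), (4, 18), (5, 3), (5, 20), (6, 0), (7, 2), (7, 21), (8, 2), (8, 21), (9, 11), (9, 12), (10, 4), (10, 19), (13, 4), (13, 19), (14, 7), (14, 16), (17, 3), (17, 20), (18, 0), (20, 6), (20, 17), (21, 1), (21, 22), (22, 0)}; affine count = 31; |E(F_23)| = 32.

Discriminant check: Δ ∝ 4a³ + 27b² = 4·15³ + 27·16² = 4·3375 + 27·256 ≡ 11 (mod 23). Nonzero ⇒ E is nonsingular.
For each x ∈ F_23, compute rhs = x³ + 15·x + 16 mod 23, then count y ∈ F_23 with y² ≡ rhs.
  x = 0: rhs = 16, matching y values: 4, 19 (2 points).
  x = 1: rhs = 9, matching y values: 3, 20 (2 points).
  x = 2: rhs = 8, matching y values: 10, 13 (2 points).
  x = 3: rhs = 19, matching y values: none (0 points).
  x = 4: rhs = 2, matching y values: 5, 18 (2 points).
  x = 5: rhs = 9, matching y values: 3, 20 (2 points).
  x = 6: rhs = 0, matching y values: 0 (1 points).
  x = 7: rhs = 4, matching y values: 2, 21 (2 points).
  x = 8: rhs = 4, matching y values: 2, 21 (2 points).
  x = 9: rhs = 6, matching y values: 11, 12 (2 points).
  x = 10: rhs = 16, matching y values: 4, 19 (2 points).
  x = 11: rhs = 17, matching y values: none (0 points).
  x = 12: rhs = 15, matching y values: none (0 points).
  x = 13: rhs = 16, matching y values: 4, 19 (2 points).
  x = 14: rhs = 3, matching y values: 7, 16 (2 points).
  x = 15: rhs = 5, matching y values: none (0 points).
  x = 16: rhs = 5, matching y values: none (0 points).
  x = 17: rhs = 9, matching y values: 3, 20 (2 points).
  x = 18: rhs = 0, matching y values: 0 (1 points).
  x = 19: rhs = 7, matching y values: none (0 points).
  x = 20: rhs = 13, matching y values: 6, 17 (2 points).
  x = 21: rhs = 1, matching y values: 1, 22 (2 points).
  x = 22: rhs = 0, matching y values: 0 (1 points).
Total affine count: 31.
Full point count |E(F_23)| = 31 + 1 = 32.
Hasse bound: |32 − (23+1)| = |8| = 8 ≤ 2√23 ≈ 9.5917 ✓.


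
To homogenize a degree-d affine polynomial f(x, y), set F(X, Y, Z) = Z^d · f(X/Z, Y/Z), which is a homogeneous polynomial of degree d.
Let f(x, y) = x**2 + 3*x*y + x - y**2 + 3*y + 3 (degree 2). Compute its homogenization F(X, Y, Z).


F(X, Y, Z) = X**2 + 3*X*Y + X*Z - Y**2 + 3*Y*Z + 3*Z**2

deg(f) = 2.
Substitute x = X/Z, y = Y/Z into f, then multiply by Z^2.
  monomial 1·x^2·y^0 ↦ 1·X^2·Y^0·Z^0.
  monomial 3·x^1·y^1 ↦ 3·X^1·Y^1·Z^0.
  monomial 1·x^1·y^0 ↦ 1·X^1·Y^0·Z^1.
  monomial -1·x^0·y^2 ↦ -1·X^0·Y^2·Z^0.
  monomial 3·x^0·y^1 ↦ 3·X^0·Y^1·Z^1.
  monomial 3·x^0·y^0 ↦ 3·X^0·Y^0·Z^2.
Collecting: F(X, Y, Z) = X**2 + 3*X*Y + X*Z - Y**2 + 3*Y*Z + 3*Z**2.


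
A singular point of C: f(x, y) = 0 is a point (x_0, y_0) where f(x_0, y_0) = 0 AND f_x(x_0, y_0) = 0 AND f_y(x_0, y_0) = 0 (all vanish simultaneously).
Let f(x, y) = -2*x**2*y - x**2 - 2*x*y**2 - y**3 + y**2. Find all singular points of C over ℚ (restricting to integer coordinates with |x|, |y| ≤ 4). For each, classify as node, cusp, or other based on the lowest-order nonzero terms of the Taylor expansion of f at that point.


Singular points: {(0, 0)}; classification: node.

Compute partial derivatives:
  f_x = -4*x*y - 2*x - 2*y**2.
  f_y = -2*x**2 - 4*x*y - 3*y**2 + 2*y.
Scan x_0 ∈ {−4, ..., 4}. For each x_0, f_y(x_0, y) is a polynomial in y; find its integer roots y ∈ {−4, ..., 4}, then test f_x and f at those candidates.
  x = -4: f_y(-4, y) = -3*y**2 + 18*y - 32; no integer root y with |y| ≤ 4.
  x = -3: f_y(-3, y) = -3*y**2 + 14*y - 18; no integer root y with |y| ≤ 4.
  x = -2: f_y(-2, y) = -3*y**2 + 10*y - 8; vanishes at y ∈ {2}. (-2, 2): f_x = 12 ≠ 0.
  x = -1: f_y(-1, y) = -3*y**2 + 6*y - 2; no integer root y with |y| ≤ 4.
  x = 0: f_y(0, y) = -3*y**2 + 2*y; vanishes at y ∈ {0}. (0, 0): f_x = 0, f = 0 — SINGULAR.
  x = 1: f_y(1, y) = -3*y**2 - 2*y - 2; no integer root y with |y| ≤ 4.
  x = 2: f_y(2, y) = -3*y**2 - 6*y - 8; no integer root y with |y| ≤ 4.
  x = 3: f_y(3, y) = -3*y**2 - 10*y - 18; no integer root y with |y| ≤ 4.
  x = 4: f_y(4, y) = -3*y**2 - 14*y - 32; no integer root y with |y| ≤ 4.
Only singular point on the grid: (0, 0).
Classify: substitute x = 0 + u, y = 0 + v and expand: f = -2*u**2*v - u**2 - 2*u*v**2 - v**3 + v**2.
No constant or linear terms (consistent with a singular point). Quadratic part: -u**2 + v**2. Cubic part: -2*u**2*v - 2*u*v**2 - v**3.
The quadratic part v**2 - u**2 = (v − u)(v + u) splits into two distinct linear factors, so there are two distinct tangent lines y − 0 = ±(x − 0) — this is a node (ordinary double point).
Classification: node.


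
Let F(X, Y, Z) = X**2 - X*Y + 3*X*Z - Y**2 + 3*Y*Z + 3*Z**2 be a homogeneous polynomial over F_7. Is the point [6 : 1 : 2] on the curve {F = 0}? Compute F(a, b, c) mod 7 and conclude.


F(6,1,2) ≡ 6 (mod 7); P is NOT on the curve.

Evaluate F(6, 1, 2) term-by-term (mod 7).
  X**2 ↦ 1·36·1·1 = 36
  -X*Y ↦ -1·6·1·1 = -6
  3*X*Z ↦ 3·6·1·2 = 36
  -Y**2 ↦ -1·1·1·1 = -1
  3*Y*Z ↦ 3·1·1·2 = 6
  3*Z**2 ↦ 3·1·1·4 = 12
Sum: F(6, 1, 2) = (36) + (-6) + (36) + (-1) + (6) + (12) = 83.
Reducing mod 7: 83 ≡ 6 (mod 7).
Since F(a, b, c) ≡ 6 ≠ 0 (mod 7), P does NOT lie on the curve.


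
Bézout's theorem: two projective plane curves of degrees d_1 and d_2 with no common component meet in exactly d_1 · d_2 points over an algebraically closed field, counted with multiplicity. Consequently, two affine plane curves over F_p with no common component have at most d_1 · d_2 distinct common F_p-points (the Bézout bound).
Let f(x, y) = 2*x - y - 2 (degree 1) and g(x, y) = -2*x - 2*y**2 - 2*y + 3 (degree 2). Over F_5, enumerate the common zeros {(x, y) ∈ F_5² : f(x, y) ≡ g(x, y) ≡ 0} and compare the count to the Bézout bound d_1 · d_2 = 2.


Common zeros: ∅; count = 0; Bézout bound = 2.

deg(f) = 1, deg(g) = 2, so Bézout bound = 2.
Scan x ∈ F_5. For each x, list the y ∈ F_5 with f(x, y) ≡ 0 and those with g(x, y) ≡ 0 (mod 5); the common zeros in that column are the intersection.
  x = 0: f ≡ 0 at y ∈ {3}; g ≡ 0 at y ∈ ∅; common: ∅.
  x = 1: f ≡ 0 at y ∈ {0}; g ≡ 0 at y ∈ ∅; common: ∅.
  x = 2: f ≡ 0 at y ∈ {2}; g ≡ 0 at y ∈ {1, 3}; common: ∅.
  x = 3: f ≡ 0 at y ∈ {4}; g ≡ 0 at y ∈ {2}; common: ∅.
  x = 4: f ≡ 0 at y ∈ {1}; g ≡ 0 at y ∈ {0, 4}; common: ∅.
Collecting: common zeros = ∅, so the count is 0.
Comparison with the Bézout bound: 0 ≤ 2 = deg(f)·deg(g), as expected for curves with no common component (the affine F_5-count falls short of the bound because intersections may lie at infinity, over extension fields, or carry multiplicity).
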